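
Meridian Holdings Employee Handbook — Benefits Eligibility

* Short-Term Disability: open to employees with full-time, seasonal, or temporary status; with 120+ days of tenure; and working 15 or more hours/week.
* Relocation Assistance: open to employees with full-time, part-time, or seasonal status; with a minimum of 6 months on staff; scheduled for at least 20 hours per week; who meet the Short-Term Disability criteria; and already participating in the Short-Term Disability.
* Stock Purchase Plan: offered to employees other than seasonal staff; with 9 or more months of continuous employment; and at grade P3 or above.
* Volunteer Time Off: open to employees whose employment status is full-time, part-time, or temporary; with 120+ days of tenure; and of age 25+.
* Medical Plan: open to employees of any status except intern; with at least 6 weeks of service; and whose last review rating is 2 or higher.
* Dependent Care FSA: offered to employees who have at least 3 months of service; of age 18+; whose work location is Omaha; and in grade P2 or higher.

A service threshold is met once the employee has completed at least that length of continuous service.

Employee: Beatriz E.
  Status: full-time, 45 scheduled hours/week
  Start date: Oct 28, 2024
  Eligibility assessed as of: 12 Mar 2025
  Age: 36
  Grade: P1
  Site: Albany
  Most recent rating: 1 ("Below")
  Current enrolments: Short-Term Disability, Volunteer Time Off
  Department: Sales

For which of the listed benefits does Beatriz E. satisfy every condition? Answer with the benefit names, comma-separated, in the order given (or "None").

Service from Oct 28, 2024 to 12 Mar 2025: 135 days.
Short-Term Disability — status full-time ✓; service 135 days ≥ 120 days ✓; 45 hrs/wk ≥ 15 ✓ → eligible.
Relocation Assistance — status full-time ✓; service 135 days < 6 months (≈180 days) ✗ → not eligible.
Stock Purchase Plan — status full-time ✓ (not excluded); service 135 days < 9 months (≈270 days) ✗ → not eligible.
Volunteer Time Off — status full-time ✓; service 135 days ≥ 120 days ✓; age 36 ≥ 25 ✓ → eligible.
Medical Plan — status full-time ✓ (not excluded); service 135 days ≥ 6 weeks (≈42 days) ✓; rating 1 < 2 ✗ → not eligible.
Dependent Care FSA — service 135 days ≥ 3 months (≈90 days) ✓; age 36 ≥ 18 ✓; site Albany ✗ (not Omaha) → not eligible.

Short-Term Disability, Volunteer Time Off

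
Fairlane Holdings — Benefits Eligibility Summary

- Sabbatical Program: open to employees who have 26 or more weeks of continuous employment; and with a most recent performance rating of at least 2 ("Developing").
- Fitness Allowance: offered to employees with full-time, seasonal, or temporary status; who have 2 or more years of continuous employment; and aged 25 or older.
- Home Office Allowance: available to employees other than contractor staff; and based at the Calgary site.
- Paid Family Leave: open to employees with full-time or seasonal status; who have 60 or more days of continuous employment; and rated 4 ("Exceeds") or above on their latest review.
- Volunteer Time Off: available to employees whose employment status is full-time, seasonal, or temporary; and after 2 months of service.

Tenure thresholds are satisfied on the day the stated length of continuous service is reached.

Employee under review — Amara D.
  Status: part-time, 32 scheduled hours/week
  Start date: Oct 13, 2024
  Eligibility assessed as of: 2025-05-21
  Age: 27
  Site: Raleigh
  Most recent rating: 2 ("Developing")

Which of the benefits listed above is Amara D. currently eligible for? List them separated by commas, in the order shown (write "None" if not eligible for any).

Service from Oct 13, 2024 to 2025-05-21: 220 days.
Sabbatical Program — service 220 days ≥ 26 weeks (≈182 days) ✓; rating 2 ≥ 2 ✓ → eligible.
Fitness Allowance — status part-time ✗ (requires full-time, seasonal, or temporary) → not eligible.
Home Office Allowance — status part-time ✓ (not excluded); site Raleigh ✗ (not Calgary) → not eligible.
Paid Family Leave — status part-time ✗ (requires full-time or seasonal) → not eligible.
Volunteer Time Off — status part-time ✗ (requires full-time, seasonal, or temporary) → not eligible.

Sabbatical Program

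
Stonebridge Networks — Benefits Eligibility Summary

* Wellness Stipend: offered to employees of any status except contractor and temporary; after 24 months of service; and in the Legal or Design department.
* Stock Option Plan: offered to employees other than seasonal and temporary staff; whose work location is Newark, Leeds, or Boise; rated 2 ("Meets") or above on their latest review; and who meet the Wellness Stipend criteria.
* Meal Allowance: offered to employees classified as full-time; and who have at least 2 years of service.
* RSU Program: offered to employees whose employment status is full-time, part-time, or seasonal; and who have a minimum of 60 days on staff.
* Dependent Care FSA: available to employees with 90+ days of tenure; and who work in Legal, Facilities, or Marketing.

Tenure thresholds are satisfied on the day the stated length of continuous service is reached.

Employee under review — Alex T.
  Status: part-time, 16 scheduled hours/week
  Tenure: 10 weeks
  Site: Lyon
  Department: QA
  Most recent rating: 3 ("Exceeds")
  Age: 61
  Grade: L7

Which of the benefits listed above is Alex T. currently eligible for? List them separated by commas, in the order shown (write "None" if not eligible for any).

RSU Program

Wellness Stipend — status part-time ✓ (not excluded); service 10 weeks < 24 months (≈720 days) ✗ → not eligible.
Stock Option Plan — status part-time ✓ (not excluded); site Lyon ✗ (not Newark, Leeds, or Boise) → not eligible.
Meal Allowance — status part-time ✗ (requires full-time) → not eligible.
RSU Program — status part-time ✓; service 10 weeks ≥ 60 days ✓ → eligible.
Dependent Care FSA — service 10 weeks < 90 days ✗ → not eligible.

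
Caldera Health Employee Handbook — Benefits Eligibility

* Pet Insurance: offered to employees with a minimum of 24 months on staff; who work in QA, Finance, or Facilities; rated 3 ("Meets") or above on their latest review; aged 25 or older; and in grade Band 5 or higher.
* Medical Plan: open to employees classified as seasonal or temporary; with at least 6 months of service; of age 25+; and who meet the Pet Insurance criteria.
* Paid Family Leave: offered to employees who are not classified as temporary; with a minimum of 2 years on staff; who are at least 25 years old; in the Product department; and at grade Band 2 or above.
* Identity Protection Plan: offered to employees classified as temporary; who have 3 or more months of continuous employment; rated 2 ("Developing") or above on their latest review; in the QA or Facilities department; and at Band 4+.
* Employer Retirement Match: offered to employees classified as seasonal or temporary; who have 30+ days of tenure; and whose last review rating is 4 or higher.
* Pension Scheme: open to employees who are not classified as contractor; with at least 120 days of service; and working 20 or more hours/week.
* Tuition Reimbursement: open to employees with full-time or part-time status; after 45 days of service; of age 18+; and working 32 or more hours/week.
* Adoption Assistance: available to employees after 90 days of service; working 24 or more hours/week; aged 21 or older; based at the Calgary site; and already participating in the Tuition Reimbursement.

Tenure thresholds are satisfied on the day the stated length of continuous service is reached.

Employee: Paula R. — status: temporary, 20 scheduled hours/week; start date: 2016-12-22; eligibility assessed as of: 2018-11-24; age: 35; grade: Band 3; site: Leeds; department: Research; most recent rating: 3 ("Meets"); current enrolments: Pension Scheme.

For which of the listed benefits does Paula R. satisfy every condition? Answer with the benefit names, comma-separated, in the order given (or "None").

Service from 2016-12-22 to 2018-11-24: 702 days.
Pet Insurance — service 702 days < 24 months (≈720 days) ✗ → not eligible.
Medical Plan — status temporary ✓; service 702 days ≥ 6 months (≈180 days) ✓; age 35 ≥ 25 ✓; not eligible for Pet Insurance ✗ → not eligible.
Paid Family Leave — status temporary ✗ (excluded) → not eligible.
Identity Protection Plan — status temporary ✓; service 702 days ≥ 3 months (≈90 days) ✓; rating 3 ≥ 2 ✓; dept Research ✗ → not eligible.
Employer Retirement Match — status temporary ✓; service 702 days ≥ 30 days ✓; rating 3 < 4 ✗ → not eligible.
Pension Scheme — status temporary ✓ (not excluded); service 702 days ≥ 120 days ✓; 20 hrs/wk ≥ 20 ✓ → eligible.
Tuition Reimbursement — status temporary ✗ (requires full-time or part-time) → not eligible.
Adoption Assistance — service 702 days ≥ 90 days ✓; 20 hrs/wk < 24 ✗ → not eligible.

Pension Scheme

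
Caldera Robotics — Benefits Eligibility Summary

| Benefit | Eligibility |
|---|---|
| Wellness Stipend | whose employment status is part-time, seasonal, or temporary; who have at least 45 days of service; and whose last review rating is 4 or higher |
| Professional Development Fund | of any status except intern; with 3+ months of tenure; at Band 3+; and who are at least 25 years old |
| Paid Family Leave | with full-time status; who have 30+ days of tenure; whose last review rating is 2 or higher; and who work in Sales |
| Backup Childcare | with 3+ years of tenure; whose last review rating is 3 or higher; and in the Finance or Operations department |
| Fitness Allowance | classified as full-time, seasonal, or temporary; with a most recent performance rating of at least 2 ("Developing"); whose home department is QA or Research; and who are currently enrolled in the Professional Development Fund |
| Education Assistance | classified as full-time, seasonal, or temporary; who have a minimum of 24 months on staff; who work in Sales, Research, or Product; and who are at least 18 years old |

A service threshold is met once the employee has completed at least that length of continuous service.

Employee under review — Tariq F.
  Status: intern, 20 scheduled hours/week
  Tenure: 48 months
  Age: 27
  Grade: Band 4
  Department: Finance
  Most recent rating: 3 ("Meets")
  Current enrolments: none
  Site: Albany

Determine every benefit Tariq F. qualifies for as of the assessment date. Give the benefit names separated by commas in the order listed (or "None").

Backup Childcare

Wellness Stipend — status intern ✗ (requires part-time, seasonal, or temporary) → not eligible.
Professional Development Fund — status intern ✗ (excluded) → not eligible.
Paid Family Leave — status intern ✗ (requires full-time) → not eligible.
Backup Childcare — service 48 months ≥ 3 years (≈1095 days) ✓; rating 3 ≥ 3 ✓; dept Finance ✓ → eligible.
Fitness Allowance — status intern ✗ (requires full-time, seasonal, or temporary) → not eligible.
Education Assistance — status intern ✗ (requires full-time, seasonal, or temporary) → not eligible.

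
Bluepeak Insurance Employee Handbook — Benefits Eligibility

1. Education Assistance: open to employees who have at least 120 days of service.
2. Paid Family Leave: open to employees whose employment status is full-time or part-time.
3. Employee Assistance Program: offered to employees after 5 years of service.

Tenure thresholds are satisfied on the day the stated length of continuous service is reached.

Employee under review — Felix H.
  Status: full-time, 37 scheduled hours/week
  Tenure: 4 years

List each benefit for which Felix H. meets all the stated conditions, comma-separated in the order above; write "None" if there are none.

Education Assistance — service 4 years ≥ 120 days ✓ → eligible.
Paid Family Leave — status full-time ✓ → eligible.
Employee Assistance Program — service 4 years < 5 years ✗ → not eligible.

Education Assistance, Paid Family Leave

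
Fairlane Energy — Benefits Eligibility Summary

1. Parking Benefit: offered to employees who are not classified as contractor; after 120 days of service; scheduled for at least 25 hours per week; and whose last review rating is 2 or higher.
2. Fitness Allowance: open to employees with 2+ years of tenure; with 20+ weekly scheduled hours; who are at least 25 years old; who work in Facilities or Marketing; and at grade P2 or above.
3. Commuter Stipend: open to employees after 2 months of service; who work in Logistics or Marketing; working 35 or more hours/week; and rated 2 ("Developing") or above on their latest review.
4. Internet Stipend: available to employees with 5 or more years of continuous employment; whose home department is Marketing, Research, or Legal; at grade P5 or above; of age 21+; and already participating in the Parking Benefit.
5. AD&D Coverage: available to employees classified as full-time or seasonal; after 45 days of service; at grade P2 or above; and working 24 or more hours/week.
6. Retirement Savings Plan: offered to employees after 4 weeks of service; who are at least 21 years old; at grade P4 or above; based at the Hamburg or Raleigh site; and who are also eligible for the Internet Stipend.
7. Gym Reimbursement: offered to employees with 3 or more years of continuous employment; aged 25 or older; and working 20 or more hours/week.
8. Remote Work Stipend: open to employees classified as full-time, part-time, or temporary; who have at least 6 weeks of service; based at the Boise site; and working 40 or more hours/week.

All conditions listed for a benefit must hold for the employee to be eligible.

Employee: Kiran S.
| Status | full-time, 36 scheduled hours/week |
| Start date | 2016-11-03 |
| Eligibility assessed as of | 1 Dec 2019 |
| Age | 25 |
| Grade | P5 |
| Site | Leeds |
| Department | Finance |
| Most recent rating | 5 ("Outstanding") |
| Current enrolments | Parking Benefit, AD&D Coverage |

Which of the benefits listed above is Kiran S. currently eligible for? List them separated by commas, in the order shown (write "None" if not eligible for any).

Parking Benefit, AD&D Coverage, Gym Reimbursement

Service from 2016-11-03 to 1 Dec 2019: 1123 days.
Parking Benefit — status full-time ✓ (not excluded); service 1123 days ≥ 120 days ✓; 36 hrs/wk ≥ 25 ✓; rating 5 ≥ 2 ✓ → eligible.
Fitness Allowance — service 1123 days ≥ 2 years (≈730 days) ✓; 36 hrs/wk ≥ 20 ✓; age 25 ≥ 25 ✓; dept Finance ✗ → not eligible.
Commuter Stipend — service 1123 days ≥ 2 months (≈60 days) ✓; dept Finance ✗ → not eligible.
Internet Stipend — service 1123 days < 5 years (≈1825 days) ✗ → not eligible.
AD&D Coverage — status full-time ✓; service 1123 days ≥ 45 days ✓; grade P5 ≥ P2 ✓; 36 hrs/wk ≥ 24 ✓ → eligible.
Retirement Savings Plan — service 1123 days ≥ 4 weeks (≈28 days) ✓; age 25 ≥ 21 ✓; grade P5 ≥ P4 ✓; site Leeds ✗ (not Hamburg or Raleigh) → not eligible.
Gym Reimbursement — service 1123 days ≥ 3 years (≈1095 days) ✓; age 25 ≥ 25 ✓; 36 hrs/wk ≥ 20 ✓ → eligible.
Remote Work Stipend — status full-time ✓; service 1123 days ≥ 6 weeks (≈42 days) ✓; site Leeds ✗ (not Boise) → not eligible.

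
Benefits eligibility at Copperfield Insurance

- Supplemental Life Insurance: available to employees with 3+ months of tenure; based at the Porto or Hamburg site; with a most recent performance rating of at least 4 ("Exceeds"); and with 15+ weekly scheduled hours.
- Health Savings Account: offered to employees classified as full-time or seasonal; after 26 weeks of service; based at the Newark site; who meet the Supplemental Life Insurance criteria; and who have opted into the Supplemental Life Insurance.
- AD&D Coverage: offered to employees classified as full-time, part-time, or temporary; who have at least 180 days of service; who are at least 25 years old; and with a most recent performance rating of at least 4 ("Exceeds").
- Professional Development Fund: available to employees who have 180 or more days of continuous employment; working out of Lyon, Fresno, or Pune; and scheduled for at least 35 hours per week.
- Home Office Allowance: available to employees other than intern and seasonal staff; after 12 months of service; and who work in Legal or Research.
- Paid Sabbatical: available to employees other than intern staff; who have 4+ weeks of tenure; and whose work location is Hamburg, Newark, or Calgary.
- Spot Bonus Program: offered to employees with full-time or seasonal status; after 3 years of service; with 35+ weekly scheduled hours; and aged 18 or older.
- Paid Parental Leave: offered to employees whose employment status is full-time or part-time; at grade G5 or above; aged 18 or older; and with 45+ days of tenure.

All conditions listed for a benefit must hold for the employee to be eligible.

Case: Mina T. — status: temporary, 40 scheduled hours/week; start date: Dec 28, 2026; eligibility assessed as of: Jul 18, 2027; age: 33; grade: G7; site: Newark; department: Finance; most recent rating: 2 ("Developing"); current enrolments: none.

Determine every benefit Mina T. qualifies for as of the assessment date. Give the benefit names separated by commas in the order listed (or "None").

Paid Sabbatical

Service from Dec 28, 2026 to Jul 18, 2027: 202 days.
Supplemental Life Insurance — service 202 days ≥ 3 months (≈90 days) ✓; site Newark ✗ (not Porto or Hamburg) → not eligible.
Health Savings Account — status temporary ✗ (requires full-time or seasonal) → not eligible.
AD&D Coverage — status temporary ✓; service 202 days ≥ 180 days ✓; age 33 ≥ 25 ✓; rating 2 < 4 ✗ → not eligible.
Professional Development Fund — service 202 days ≥ 180 days ✓; site Newark ✗ (not Lyon, Fresno, or Pune) → not eligible.
Home Office Allowance — status temporary ✓ (not excluded); service 202 days < 12 months (≈360 days) ✗ → not eligible.
Paid Sabbatical — status temporary ✓ (not excluded); service 202 days ≥ 4 weeks (≈28 days) ✓; site Newark ✓ → eligible.
Spot Bonus Program — status temporary ✗ (requires full-time or seasonal) → not eligible.
Paid Parental Leave — status temporary ✗ (requires full-time or part-time) → not eligible.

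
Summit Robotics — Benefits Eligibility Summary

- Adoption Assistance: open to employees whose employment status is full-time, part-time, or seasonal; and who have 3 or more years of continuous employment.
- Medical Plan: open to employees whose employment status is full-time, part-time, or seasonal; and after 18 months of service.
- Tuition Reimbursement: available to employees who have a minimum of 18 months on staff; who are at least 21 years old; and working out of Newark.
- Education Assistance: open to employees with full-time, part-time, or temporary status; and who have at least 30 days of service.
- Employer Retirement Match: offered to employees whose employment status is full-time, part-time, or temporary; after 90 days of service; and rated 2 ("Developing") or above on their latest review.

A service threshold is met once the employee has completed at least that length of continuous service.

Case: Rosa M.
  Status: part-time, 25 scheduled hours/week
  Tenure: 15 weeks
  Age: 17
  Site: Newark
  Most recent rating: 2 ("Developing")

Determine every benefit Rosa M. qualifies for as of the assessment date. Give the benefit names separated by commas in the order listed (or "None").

Adoption Assistance — status part-time ✓; service 15 weeks < 3 years (≈1095 days) ✗ → not eligible.
Medical Plan — status part-time ✓; service 15 weeks < 18 months (≈540 days) ✗ → not eligible.
Tuition Reimbursement — service 15 weeks < 18 months (≈540 days) ✗ → not eligible.
Education Assistance — status part-time ✓; service 15 weeks ≥ 30 days ✓ → eligible.
Employer Retirement Match — status part-time ✓; service 15 weeks ≥ 90 days ✓; rating 2 ≥ 2 ✓ → eligible.

Education Assistance, Employer Retirement Match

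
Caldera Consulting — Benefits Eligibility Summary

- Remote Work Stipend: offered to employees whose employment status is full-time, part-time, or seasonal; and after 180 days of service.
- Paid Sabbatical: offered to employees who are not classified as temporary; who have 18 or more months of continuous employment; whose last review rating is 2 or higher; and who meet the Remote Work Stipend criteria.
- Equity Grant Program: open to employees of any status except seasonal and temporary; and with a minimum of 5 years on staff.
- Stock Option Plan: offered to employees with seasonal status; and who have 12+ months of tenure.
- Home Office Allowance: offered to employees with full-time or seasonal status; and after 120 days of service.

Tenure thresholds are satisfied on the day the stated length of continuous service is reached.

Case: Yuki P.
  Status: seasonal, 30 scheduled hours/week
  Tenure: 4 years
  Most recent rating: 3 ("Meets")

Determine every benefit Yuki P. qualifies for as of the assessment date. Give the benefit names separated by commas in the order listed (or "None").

Remote Work Stipend — status seasonal ✓; service 4 years ≥ 180 days ✓ → eligible.
Paid Sabbatical — status seasonal ✓ (not excluded); service 4 years ≥ 18 months (≈540 days) ✓; rating 3 ≥ 2 ✓; eligible for Remote Work Stipend ✓ → eligible.
Equity Grant Program — status seasonal ✗ (excluded) → not eligible.
Stock Option Plan — status seasonal ✓; service 4 years ≥ 12 months (≈360 days) ✓ → eligible.
Home Office Allowance — status seasonal ✓; service 4 years ≥ 120 days ✓ → eligible.

Remote Work Stipend, Paid Sabbatical, Stock Option Plan, Home Office Allowance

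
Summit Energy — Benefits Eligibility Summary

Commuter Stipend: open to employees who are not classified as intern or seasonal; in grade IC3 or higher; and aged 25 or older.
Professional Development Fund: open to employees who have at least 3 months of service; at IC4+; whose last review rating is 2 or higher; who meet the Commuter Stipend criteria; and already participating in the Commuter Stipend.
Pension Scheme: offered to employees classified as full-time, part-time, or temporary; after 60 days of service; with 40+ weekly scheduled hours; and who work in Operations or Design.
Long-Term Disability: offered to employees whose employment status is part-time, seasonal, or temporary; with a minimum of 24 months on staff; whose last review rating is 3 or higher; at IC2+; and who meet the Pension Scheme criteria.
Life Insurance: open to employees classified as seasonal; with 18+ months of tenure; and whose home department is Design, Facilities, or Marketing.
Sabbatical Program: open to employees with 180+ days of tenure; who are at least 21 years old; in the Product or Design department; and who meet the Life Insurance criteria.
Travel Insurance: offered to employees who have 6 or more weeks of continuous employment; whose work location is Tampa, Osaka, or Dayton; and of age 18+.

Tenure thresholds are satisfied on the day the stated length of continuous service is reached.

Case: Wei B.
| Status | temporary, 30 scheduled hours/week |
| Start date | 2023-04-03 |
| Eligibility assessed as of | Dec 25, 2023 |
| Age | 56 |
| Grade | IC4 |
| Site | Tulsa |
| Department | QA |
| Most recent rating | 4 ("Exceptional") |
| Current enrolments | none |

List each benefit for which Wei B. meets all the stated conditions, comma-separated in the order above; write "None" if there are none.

Commuter Stipend

Service from 2023-04-03 to Dec 25, 2023: 266 days.
Commuter Stipend — status temporary ✓ (not excluded); grade IC4 ≥ IC3 ✓; age 56 ≥ 25 ✓ → eligible.
Professional Development Fund — service 266 days ≥ 3 months (≈90 days) ✓; grade IC4 ≥ IC4 ✓; rating 4 ≥ 2 ✓; eligible for Commuter Stipend ✓; not enrolled in Commuter Stipend ✗ → not eligible.
Pension Scheme — status temporary ✓; service 266 days ≥ 60 days ✓; 30 hrs/wk < 40 ✗ → not eligible.
Long-Term Disability — status temporary ✓; service 266 days < 24 months (≈720 days) ✗ → not eligible.
Life Insurance — status temporary ✗ (requires seasonal) → not eligible.
Sabbatical Program — service 266 days ≥ 180 days ✓; age 56 ≥ 21 ✓; dept QA ✗ → not eligible.
Travel Insurance — service 266 days ≥ 6 weeks (≈42 days) ✓; site Tulsa ✗ (not Tampa, Osaka, or Dayton) → not eligible.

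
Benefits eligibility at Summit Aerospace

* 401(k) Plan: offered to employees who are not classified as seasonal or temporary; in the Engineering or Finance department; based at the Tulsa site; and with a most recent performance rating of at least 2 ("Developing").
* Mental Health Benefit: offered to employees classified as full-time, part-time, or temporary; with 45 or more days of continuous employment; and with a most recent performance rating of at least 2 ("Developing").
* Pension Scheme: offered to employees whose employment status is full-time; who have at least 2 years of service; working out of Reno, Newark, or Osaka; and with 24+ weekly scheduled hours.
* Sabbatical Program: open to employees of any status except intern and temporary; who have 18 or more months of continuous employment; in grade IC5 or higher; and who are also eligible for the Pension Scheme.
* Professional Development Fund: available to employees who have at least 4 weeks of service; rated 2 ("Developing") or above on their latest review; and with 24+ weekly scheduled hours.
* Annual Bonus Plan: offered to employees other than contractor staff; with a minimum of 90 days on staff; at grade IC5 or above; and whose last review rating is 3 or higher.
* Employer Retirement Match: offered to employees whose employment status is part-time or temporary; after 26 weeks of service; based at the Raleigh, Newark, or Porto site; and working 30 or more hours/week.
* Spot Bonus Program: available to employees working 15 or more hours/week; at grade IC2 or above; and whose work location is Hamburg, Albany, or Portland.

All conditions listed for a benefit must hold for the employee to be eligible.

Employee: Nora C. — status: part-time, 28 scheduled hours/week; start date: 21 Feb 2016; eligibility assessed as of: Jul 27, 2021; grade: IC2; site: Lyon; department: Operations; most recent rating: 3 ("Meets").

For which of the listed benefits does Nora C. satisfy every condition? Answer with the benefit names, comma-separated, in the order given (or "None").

Mental Health Benefit, Professional Development Fund

Service from 21 Feb 2016 to Jul 27, 2021: 1983 days.
401(k) Plan — status part-time ✓ (not excluded); dept Operations ✗ → not eligible.
Mental Health Benefit — status part-time ✓; service 1983 days ≥ 45 days ✓; rating 3 ≥ 2 ✓ → eligible.
Pension Scheme — status part-time ✗ (requires full-time) → not eligible.
Sabbatical Program — status part-time ✓ (not excluded); service 1983 days ≥ 18 months (≈540 days) ✓; grade IC2 < IC5 ✗ → not eligible.
Professional Development Fund — service 1983 days ≥ 4 weeks (≈28 days) ✓; rating 3 ≥ 2 ✓; 28 hrs/wk ≥ 24 ✓ → eligible.
Annual Bonus Plan — status part-time ✓ (not excluded); service 1983 days ≥ 90 days ✓; grade IC2 < IC5 ✗ → not eligible.
Employer Retirement Match — status part-time ✓; service 1983 days ≥ 26 weeks (≈182 days) ✓; site Lyon ✗ (not Raleigh, Newark, or Porto) → not eligible.
Spot Bonus Program — 28 hrs/wk ≥ 15 ✓; grade IC2 ≥ IC2 ✓; site Lyon ✗ (not Hamburg, Albany, or Portland) → not eligible.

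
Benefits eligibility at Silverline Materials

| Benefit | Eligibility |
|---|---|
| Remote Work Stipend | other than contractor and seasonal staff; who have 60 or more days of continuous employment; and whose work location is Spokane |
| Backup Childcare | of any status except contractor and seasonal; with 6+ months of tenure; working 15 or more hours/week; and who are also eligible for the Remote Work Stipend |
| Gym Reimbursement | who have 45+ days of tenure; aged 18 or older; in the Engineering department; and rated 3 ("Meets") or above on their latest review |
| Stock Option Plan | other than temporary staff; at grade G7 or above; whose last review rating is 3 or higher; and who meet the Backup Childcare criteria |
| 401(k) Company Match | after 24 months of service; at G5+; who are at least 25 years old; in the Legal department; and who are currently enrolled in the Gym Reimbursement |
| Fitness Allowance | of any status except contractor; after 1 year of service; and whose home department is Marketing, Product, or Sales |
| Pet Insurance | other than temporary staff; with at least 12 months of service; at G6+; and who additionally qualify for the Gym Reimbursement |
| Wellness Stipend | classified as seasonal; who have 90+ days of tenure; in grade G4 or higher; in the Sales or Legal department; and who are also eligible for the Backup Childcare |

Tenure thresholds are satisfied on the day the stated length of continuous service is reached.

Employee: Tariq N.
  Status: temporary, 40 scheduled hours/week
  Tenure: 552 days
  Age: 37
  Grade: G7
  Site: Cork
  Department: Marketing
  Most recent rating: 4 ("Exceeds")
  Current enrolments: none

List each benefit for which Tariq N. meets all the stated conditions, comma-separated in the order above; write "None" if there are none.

Fitness Allowance

Remote Work Stipend — status temporary ✓ (not excluded); service 552 days ≥ 60 days ✓; site Cork ✗ (not Spokane) → not eligible.
Backup Childcare — status temporary ✓ (not excluded); service 552 days ≥ 6 months (≈180 days) ✓; 40 hrs/wk ≥ 15 ✓; not eligible for Remote Work Stipend ✗ → not eligible.
Gym Reimbursement — service 552 days ≥ 45 days ✓; age 37 ≥ 18 ✓; dept Marketing ✗ → not eligible.
Stock Option Plan — status temporary ✗ (excluded) → not eligible.
401(k) Company Match — service 552 days < 24 months (≈720 days) ✗ → not eligible.
Fitness Allowance — status temporary ✓ (not excluded); service 552 days ≥ 1 year (≈365 days) ✓; dept Marketing ✓ → eligible.
Pet Insurance — status temporary ✗ (excluded) → not eligible.
Wellness Stipend — status temporary ✗ (requires seasonal) → not eligible.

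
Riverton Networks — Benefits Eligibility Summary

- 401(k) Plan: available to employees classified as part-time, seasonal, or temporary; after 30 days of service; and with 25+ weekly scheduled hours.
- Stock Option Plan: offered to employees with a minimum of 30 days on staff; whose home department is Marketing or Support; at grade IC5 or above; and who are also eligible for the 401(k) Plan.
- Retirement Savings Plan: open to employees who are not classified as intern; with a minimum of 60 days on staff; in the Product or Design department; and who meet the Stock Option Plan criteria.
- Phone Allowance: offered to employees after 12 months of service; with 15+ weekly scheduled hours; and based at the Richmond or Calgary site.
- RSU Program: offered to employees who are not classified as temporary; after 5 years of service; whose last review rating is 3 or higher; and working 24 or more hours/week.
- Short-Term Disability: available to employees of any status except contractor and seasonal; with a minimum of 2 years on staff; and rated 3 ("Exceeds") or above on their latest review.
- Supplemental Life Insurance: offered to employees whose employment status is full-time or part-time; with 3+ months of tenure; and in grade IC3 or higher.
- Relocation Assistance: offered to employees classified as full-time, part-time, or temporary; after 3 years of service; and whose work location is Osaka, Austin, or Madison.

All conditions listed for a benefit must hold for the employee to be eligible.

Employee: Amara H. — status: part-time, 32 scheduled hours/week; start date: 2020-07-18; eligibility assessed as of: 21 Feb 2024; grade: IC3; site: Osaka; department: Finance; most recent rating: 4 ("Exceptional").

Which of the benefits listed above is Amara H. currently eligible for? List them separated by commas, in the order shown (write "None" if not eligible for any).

Service from 2020-07-18 to 21 Feb 2024: 1313 days.
401(k) Plan — status part-time ✓; service 1313 days ≥ 30 days ✓; 32 hrs/wk ≥ 25 ✓ → eligible.
Stock Option Plan — service 1313 days ≥ 30 days ✓; dept Finance ✗ → not eligible.
Retirement Savings Plan — status part-time ✓ (not excluded); service 1313 days ≥ 60 days ✓; dept Finance ✗ → not eligible.
Phone Allowance — service 1313 days ≥ 12 months (≈360 days) ✓; 32 hrs/wk ≥ 15 ✓; site Osaka ✗ (not Richmond or Calgary) → not eligible.
RSU Program — status part-time ✓ (not excluded); service 1313 days < 5 years (≈1825 days) ✗ → not eligible.
Short-Term Disability — status part-time ✓ (not excluded); service 1313 days ≥ 2 years (≈730 days) ✓; rating 4 ≥ 3 ✓ → eligible.
Supplemental Life Insurance — status part-time ✓; service 1313 days ≥ 3 months (≈90 days) ✓; grade IC3 ≥ IC3 ✓ → eligible.
Relocation Assistance — status part-time ✓; service 1313 days ≥ 3 years (≈1095 days) ✓; site Osaka ✓ → eligible.

401(k) Plan, Short-Term Disability, Supplemental Life Insurance, Relocation Assistance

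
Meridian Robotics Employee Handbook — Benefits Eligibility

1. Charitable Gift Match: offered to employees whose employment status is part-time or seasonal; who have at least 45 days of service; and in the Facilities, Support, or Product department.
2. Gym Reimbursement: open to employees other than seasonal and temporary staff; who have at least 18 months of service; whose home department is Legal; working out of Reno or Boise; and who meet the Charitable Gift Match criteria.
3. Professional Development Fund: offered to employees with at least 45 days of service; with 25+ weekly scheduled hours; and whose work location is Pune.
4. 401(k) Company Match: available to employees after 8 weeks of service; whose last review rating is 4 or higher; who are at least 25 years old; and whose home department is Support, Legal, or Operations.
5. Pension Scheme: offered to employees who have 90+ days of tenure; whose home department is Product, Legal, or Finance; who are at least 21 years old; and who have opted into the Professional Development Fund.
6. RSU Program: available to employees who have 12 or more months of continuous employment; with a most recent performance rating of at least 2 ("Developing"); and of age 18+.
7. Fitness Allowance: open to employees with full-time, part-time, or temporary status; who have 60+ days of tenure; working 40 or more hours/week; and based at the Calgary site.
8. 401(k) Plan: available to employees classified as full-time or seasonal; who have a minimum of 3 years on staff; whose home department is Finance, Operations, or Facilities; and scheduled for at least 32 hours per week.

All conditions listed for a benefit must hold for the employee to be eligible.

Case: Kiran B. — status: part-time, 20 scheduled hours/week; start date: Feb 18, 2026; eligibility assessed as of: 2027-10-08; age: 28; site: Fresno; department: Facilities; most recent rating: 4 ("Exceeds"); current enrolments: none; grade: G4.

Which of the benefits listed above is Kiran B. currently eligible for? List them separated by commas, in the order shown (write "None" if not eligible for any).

Charitable Gift Match, RSU Program

Service from Feb 18, 2026 to 2027-10-08: 597 days.
Charitable Gift Match — status part-time ✓; service 597 days ≥ 45 days ✓; dept Facilities ✓ → eligible.
Gym Reimbursement — status part-time ✓ (not excluded); service 597 days ≥ 18 months (≈540 days) ✓; dept Facilities ✗ → not eligible.
Professional Development Fund — service 597 days ≥ 45 days ✓; 20 hrs/wk < 25 ✗ → not eligible.
401(k) Company Match — service 597 days ≥ 8 weeks (≈56 days) ✓; rating 4 ≥ 4 ✓; age 28 ≥ 25 ✓; dept Facilities ✗ → not eligible.
Pension Scheme — service 597 days ≥ 90 days ✓; dept Facilities ✗ → not eligible.
RSU Program — service 597 days ≥ 12 months (≈360 days) ✓; rating 4 ≥ 2 ✓; age 28 ≥ 18 ✓ → eligible.
Fitness Allowance — status part-time ✓; service 597 days ≥ 60 days ✓; 20 hrs/wk < 40 ✗ → not eligible.
401(k) Plan — status part-time ✗ (requires full-time or seasonal) → not eligible.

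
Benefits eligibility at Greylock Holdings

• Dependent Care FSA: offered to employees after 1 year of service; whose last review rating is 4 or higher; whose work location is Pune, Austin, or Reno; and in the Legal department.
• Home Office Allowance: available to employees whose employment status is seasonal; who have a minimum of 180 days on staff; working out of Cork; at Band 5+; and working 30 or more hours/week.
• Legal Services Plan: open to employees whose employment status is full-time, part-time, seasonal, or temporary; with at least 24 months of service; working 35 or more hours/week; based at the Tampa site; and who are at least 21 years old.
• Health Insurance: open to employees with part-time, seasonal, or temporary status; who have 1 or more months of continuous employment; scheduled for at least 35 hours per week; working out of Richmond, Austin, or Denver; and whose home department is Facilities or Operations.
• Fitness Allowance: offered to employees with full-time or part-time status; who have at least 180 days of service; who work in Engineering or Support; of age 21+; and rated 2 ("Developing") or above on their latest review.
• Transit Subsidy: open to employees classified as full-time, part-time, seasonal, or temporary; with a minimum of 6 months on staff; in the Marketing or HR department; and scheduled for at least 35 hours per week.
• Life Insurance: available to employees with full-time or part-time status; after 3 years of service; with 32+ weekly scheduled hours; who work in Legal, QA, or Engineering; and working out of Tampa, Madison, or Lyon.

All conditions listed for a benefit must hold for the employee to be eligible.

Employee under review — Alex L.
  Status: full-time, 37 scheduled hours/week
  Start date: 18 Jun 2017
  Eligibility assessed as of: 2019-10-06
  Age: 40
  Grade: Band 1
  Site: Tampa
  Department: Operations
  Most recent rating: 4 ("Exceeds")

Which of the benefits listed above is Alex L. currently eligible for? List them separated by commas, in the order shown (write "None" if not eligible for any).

Legal Services Plan

Service from 18 Jun 2017 to 2019-10-06: 840 days.
Dependent Care FSA — service 840 days ≥ 1 year (≈365 days) ✓; rating 4 ≥ 4 ✓; site Tampa ✗ (not Pune, Austin, or Reno) → not eligible.
Home Office Allowance — status full-time ✗ (requires seasonal) → not eligible.
Legal Services Plan — status full-time ✓; service 840 days ≥ 24 months (≈720 days) ✓; 37 hrs/wk ≥ 35 ✓; site Tampa ✓; age 40 ≥ 21 ✓ → eligible.
Health Insurance — status full-time ✗ (requires part-time, seasonal, or temporary) → not eligible.
Fitness Allowance — status full-time ✓; service 840 days ≥ 180 days ✓; dept Operations ✗ → not eligible.
Transit Subsidy — status full-time ✓; service 840 days ≥ 6 months (≈180 days) ✓; dept Operations ✗ → not eligible.
Life Insurance — status full-time ✓; service 840 days < 3 years (≈1095 days) ✗ → not eligible.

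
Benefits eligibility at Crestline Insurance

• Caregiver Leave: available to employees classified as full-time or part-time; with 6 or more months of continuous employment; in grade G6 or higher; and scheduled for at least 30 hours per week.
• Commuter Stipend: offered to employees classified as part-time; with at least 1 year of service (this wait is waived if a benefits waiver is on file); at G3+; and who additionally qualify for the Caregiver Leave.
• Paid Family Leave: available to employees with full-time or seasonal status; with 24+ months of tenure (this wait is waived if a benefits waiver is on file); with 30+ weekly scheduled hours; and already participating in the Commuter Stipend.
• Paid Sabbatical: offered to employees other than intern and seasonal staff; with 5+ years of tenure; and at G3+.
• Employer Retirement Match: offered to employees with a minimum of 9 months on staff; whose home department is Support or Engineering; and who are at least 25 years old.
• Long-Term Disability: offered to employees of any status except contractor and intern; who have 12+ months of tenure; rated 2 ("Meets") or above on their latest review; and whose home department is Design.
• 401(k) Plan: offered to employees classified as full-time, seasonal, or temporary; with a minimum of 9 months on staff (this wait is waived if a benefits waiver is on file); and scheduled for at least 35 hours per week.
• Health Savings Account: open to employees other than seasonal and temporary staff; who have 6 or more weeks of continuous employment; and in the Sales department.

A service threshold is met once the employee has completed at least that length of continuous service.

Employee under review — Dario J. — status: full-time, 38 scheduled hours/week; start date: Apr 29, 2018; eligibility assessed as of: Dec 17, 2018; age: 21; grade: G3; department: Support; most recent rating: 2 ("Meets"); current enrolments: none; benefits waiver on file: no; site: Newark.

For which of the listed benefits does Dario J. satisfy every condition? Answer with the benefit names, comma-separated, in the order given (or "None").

None

Service from Apr 29, 2018 to Dec 17, 2018: 232 days.
Caregiver Leave — status full-time ✓; service 232 days ≥ 6 months (≈180 days) ✓; grade G3 < G6 ✗ → not eligible.
Commuter Stipend — status full-time ✗ (requires part-time) → not eligible.
Paid Family Leave — status full-time ✓; no waiver, service 232 days < 24 months (≈720 days) ✗ → not eligible.
Paid Sabbatical — status full-time ✓ (not excluded); service 232 days < 5 years (≈1825 days) ✗ → not eligible.
Employer Retirement Match — service 232 days < 9 months (≈270 days) ✗ → not eligible.
Long-Term Disability — status full-time ✓ (not excluded); service 232 days < 12 months (≈360 days) ✗ → not eligible.
401(k) Plan — status full-time ✓; no waiver, service 232 days < 9 months (≈270 days) ✗ → not eligible.
Health Savings Account — status full-time ✓ (not excluded); service 232 days ≥ 6 weeks (≈42 days) ✓; dept Support ✗ → not eligible.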